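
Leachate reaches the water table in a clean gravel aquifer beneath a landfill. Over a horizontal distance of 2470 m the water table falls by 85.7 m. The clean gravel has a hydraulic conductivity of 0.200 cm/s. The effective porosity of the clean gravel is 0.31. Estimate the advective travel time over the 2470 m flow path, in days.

Convert K: 0.200 cm/s × 864 = 172.8 m/day.
Hydraulic gradient i = Δh / L = 85.7 / 2470 = 0.03470.
Darcy flux q = K · i = 172.8 × 0.03470 = 5.996 m/day.
Seepage velocity v = q / n_e = 5.996 / 0.31 = 19.34 m/day.
Travel time t = L / v = 2470 / 19.34 = 127.7 days.

128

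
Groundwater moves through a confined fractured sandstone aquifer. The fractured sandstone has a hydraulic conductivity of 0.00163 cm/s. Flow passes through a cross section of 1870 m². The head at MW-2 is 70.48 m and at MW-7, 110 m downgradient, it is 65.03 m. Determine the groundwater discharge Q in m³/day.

Convert K: 0.00163 cm/s × 864 = 1.408 m/day.
Hydraulic gradient i = (70.48 − 65.03) / 110 = 5.45 / 110 = 0.04955.
Darcy's law: Q = K · A · i = 1.408 × 1870 × 0.04955 = 130.5 m³/day.

130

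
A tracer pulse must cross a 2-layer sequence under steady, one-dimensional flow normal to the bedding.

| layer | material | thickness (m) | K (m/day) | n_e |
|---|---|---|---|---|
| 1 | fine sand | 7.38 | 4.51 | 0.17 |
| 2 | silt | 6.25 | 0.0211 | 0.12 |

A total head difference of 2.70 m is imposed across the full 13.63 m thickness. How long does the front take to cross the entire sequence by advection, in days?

With flow normal to the layers, continuity requires the same specific discharge q through every layer.
Σ(b_i/K_i) = 7.38/4.51 + 6.25/0.0211 = 297.8 d.
q = Δh / Σ(b_i/K_i) = 2.70 / 297.8 = 0.009065 m/day.
In each layer the seepage velocity is v_i = q/n_i, so the layer transit time is t_i = b_i·n_i / q:
  layer 1 (fine sand): t_1 = 7.38 × 0.17 / 0.009065 = 138.4 d
  layer 2 (silt): t_2 = 6.25 × 0.12 / 0.009065 = 82.73 d
Total t = Σ t_i = 221.1 days.

221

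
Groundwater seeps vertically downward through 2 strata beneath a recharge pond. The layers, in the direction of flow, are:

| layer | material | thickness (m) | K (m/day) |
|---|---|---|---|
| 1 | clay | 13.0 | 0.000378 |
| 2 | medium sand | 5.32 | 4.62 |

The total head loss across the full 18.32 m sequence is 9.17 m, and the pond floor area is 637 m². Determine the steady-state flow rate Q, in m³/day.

Flow is perpendicular to layering, so the layers act in series and the equivalent K is the thickness-weighted harmonic mean.
Total thickness L = 13.0 + 5.32 = 18.32 m.
Σ(b_i/K_i) = 13.0/0.000378 + 5.32/4.62 = 34393 d.
K_eq = L / Σ(b_i/K_i) = 18.32 / 34393 = 0.0005327 m/day.
Q = K_eq · A · (Δh/L) = 0.0005327 × 637 × (9.17/18.32) = 0.1698 m³/day.

0.170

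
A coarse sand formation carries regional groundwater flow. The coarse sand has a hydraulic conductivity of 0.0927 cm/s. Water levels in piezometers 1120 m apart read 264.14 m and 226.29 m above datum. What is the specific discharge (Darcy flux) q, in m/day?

2.71

Convert K: 0.0927 cm/s × 864 = 80.09 m/day.
Hydraulic gradient i = (264.14 − 226.29) / 1120 = 37.85 / 1120 = 0.03379.
Specific discharge q = K · i = 80.09 × 0.03379 = 2.707 m/day.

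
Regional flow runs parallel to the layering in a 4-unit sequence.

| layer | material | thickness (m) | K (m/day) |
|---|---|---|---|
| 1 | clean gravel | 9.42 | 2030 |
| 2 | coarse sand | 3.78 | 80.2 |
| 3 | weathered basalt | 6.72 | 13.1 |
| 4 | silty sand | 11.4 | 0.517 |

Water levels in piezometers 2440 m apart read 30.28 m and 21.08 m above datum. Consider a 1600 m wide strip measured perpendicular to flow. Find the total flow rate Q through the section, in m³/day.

Flow is parallel to layering, so each bed carries its own Darcy discharge and the transmissivities add.
Σ(K_i·b_i) = 2030×9.42 + 80.2×3.78 + 13.1×6.72 + 0.517×11.4 = 19520 m²/day.
Hydraulic gradient i = (30.28 − 21.08) / 2440 = 9.2 / 2440 = 0.003770.
Q = Σ(K_i·b_i) · W · i = 19520 × 1600 × 0.003770 = 1.178e+05 m³/day.

118000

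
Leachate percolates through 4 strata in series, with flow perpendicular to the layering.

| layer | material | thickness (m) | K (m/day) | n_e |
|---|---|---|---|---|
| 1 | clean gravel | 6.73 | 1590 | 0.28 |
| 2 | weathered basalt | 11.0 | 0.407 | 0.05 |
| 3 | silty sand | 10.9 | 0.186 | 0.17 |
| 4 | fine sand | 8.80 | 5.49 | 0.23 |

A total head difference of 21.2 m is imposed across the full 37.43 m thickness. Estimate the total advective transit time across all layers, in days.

With flow normal to the layers, continuity requires the same specific discharge q through every layer.
Σ(b_i/K_i) = 6.73/1590 + 11.0/0.407 + 10.9/0.186 + 8.80/5.49 = 87.24 d.
q = Δh / Σ(b_i/K_i) = 21.2 / 87.24 = 0.2430 m/day.
In each layer the seepage velocity is v_i = q/n_i, so the layer transit time is t_i = b_i·n_i / q:
  layer 1 (clean gravel): t_1 = 6.73 × 0.28 / 0.2430 = 7.754 d
  layer 2 (weathered basalt): t_2 = 11.0 × 0.05 / 0.2430 = 2.263 d
  layer 3 (silty sand): t_3 = 10.9 × 0.17 / 0.2430 = 7.625 d
  layer 4 (fine sand): t_4 = 8.80 × 0.23 / 0.2430 = 8.329 d
Total t = Σ t_i = 25.97 days.

26.0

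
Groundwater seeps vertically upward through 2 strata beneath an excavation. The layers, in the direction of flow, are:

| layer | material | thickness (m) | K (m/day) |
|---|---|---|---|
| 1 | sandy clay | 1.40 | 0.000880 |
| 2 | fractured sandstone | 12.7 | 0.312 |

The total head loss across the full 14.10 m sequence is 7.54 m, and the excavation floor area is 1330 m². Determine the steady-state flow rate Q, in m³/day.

Flow is perpendicular to layering, so the layers act in series and the equivalent K is the thickness-weighted harmonic mean.
Total thickness L = 1.40 + 12.7 = 14.10 m.
Σ(b_i/K_i) = 1.40/0.000880 + 12.7/0.312 = 1632 d.
K_eq = L / Σ(b_i/K_i) = 14.10 / 1632 = 0.008642 m/day.
Q = K_eq · A · (Δh/L) = 0.008642 × 1330 × (7.54/14.10) = 6.146 m³/day.

6.15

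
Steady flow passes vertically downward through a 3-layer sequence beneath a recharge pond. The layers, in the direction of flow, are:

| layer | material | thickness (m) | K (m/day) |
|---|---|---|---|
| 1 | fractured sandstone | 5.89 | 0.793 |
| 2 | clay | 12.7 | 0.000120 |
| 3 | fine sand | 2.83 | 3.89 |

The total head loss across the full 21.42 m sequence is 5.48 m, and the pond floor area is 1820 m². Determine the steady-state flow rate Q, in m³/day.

0.0942

Flow is perpendicular to layering, so the layers act in series and the equivalent K is the thickness-weighted harmonic mean.
Total thickness L = 5.89 + 12.7 + 2.83 = 21.42 m.
Σ(b_i/K_i) = 5.89/0.793 + 12.7/0.000120 + 2.83/3.89 = 1.058e+05 d.
K_eq = L / Σ(b_i/K_i) = 21.42 / 1.058e+05 = 0.0002024 m/day.
Q = K_eq · A · (Δh/L) = 0.0002024 × 1820 × (5.48/21.42) = 0.09423 m³/day.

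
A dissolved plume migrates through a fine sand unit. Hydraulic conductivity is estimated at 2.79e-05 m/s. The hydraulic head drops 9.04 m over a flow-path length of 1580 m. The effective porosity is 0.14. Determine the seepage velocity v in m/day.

0.0985

Convert K: 2.79e-05 m/s × 86400 = 2.411 m/day.
Hydraulic gradient i = Δh / L = 9.04 / 1580 = 0.005722.
Darcy flux q = K · i = 2.411 × 0.005722 = 0.01379 m/day.
Seepage velocity v = q / n_e = 0.01379 / 0.14 = 0.09851 m/day.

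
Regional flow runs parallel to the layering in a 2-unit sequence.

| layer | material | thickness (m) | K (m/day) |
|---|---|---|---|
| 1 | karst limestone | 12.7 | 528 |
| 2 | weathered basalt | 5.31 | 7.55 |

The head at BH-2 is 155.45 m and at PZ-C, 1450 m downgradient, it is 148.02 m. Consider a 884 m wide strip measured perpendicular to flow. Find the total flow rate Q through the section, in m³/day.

30600

Flow is parallel to layering, so each bed carries its own Darcy discharge and the transmissivities add.
Σ(K_i·b_i) = 528×12.7 + 7.55×5.31 = 6746 m²/day.
Hydraulic gradient i = (155.45 − 148.02) / 1450 = 7.43 / 1450 = 0.005124.
Q = Σ(K_i·b_i) · W · i = 6746 × 884 × 0.005124 = 30556 m³/day.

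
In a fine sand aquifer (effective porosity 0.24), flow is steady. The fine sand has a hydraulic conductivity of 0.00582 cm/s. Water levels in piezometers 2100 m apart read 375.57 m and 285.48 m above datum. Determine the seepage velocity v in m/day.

0.899

Convert K: 0.00582 cm/s × 864 = 5.028 m/day.
Hydraulic gradient i = (375.57 − 285.48) / 2100 = 90.09 / 2100 = 0.04290.
Darcy flux q = K · i = 5.028 × 0.04290 = 0.2157 m/day.
Seepage velocity v = q / n_e = 0.2157 / 0.24 = 0.8988 m/day.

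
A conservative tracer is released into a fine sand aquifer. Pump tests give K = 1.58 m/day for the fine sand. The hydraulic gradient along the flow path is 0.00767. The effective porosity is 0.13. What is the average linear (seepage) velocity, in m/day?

Hydraulic gradient i = 0.00767.
Darcy flux q = K · i = 1.580 × 0.007670 = 0.01212 m/day.
Seepage velocity v = q / n_e = 0.01212 / 0.13 = 0.09322 m/day.

0.0932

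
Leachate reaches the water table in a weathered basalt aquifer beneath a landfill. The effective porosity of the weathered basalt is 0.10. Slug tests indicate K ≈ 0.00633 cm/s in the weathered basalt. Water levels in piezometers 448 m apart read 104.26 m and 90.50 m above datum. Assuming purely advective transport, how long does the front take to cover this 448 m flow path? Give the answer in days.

267

Convert K: 0.00633 cm/s × 864 = 5.469 m/day.
Hydraulic gradient i = (104.26 − 90.50) / 448 = 13.76 / 448 = 0.03071.
Darcy flux q = K · i = 5.469 × 0.03071 = 0.1680 m/day.
Seepage velocity v = q / n_e = 0.1680 / 0.10 = 1.680 m/day.
Travel time t = L / v = 448 / 1.680 = 266.7 days.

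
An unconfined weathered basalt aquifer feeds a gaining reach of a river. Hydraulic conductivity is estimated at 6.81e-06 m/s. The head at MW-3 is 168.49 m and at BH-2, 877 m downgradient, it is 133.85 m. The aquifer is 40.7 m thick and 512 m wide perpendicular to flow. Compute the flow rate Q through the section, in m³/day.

Convert K: 6.81e-06 m/s × 86400 = 0.5884 m/day.
Cross-sectional area A = 512 × 40.7 = 20838 m².
Hydraulic gradient i = (168.49 − 133.85) / 877 = 34.64 / 877 = 0.03950.
Darcy's law: Q = K · A · i = 0.5884 × 20838 × 0.03950 = 484.3 m³/day.

484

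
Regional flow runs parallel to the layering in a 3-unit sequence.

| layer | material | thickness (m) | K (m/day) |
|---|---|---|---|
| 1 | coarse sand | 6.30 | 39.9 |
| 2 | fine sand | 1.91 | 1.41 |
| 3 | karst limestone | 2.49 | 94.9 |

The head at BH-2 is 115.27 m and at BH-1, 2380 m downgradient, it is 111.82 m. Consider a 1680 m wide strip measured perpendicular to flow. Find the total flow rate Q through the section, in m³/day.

Flow is parallel to layering, so each bed carries its own Darcy discharge and the transmissivities add.
Σ(K_i·b_i) = 39.9×6.30 + 1.41×1.91 + 94.9×2.49 = 490.4 m²/day.
Hydraulic gradient i = (115.27 − 111.82) / 2380 = 3.45 / 2380 = 0.001450.
Q = Σ(K_i·b_i) · W · i = 490.4 × 1680 × 0.001450 = 1194 m³/day.

1190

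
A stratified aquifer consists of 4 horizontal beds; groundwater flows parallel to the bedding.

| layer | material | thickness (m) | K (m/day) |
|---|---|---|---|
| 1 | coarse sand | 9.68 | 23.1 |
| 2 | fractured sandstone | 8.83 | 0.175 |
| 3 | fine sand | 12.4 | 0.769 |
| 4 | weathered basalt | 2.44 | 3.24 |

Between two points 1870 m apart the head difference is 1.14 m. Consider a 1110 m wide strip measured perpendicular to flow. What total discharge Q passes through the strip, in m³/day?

164

Flow is parallel to layering, so each bed carries its own Darcy discharge and the transmissivities add.
Σ(K_i·b_i) = 23.1×9.68 + 0.175×8.83 + 0.769×12.4 + 3.24×2.44 = 242.6 m²/day.
Hydraulic gradient i = Δh / L = 1.14 / 1870 = 0.0006096.
Q = Σ(K_i·b_i) · W · i = 242.6 × 1110 × 0.0006096 = 164.2 m³/day.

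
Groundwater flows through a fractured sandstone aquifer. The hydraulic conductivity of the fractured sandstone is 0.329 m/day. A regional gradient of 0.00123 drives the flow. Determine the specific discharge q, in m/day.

Hydraulic gradient i = 0.00123.
Specific discharge q = K · i = 0.3290 × 0.001230 = 0.0004047 m/day.

0.000405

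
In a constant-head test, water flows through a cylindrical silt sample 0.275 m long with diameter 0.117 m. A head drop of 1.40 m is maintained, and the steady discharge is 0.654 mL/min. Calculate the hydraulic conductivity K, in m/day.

0.0172

Cross-sectional area A = π·(d/2)² = π × (0.117/2)² = 0.01075 m².
Convert discharge: 0.654 mL/min = 1.090e-08 m³/s.
Darcy's law rearranged: K = Q·L / (A·Δh) = 1.090e-08 × 0.275 / (0.01075 × 1.40) = 1.991e-07 m/s = 0.01721 m/day.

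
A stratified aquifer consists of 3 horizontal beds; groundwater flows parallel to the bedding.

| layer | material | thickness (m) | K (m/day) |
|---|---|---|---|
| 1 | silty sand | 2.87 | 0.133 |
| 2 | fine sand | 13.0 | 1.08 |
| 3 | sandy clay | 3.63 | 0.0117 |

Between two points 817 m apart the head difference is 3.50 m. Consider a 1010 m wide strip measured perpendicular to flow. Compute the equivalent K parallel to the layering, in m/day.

Flow is parallel to layering, so each bed carries its own Darcy discharge and the transmissivities add.
Σ(K_i·b_i) = 0.133×2.87 + 1.08×13.0 + 0.0117×3.63 = 14.46 m²/day.
Total thickness b = 19.50 m, so K_eq = Σ(K_i·b_i)/b = 0.7418 m/day.

0.742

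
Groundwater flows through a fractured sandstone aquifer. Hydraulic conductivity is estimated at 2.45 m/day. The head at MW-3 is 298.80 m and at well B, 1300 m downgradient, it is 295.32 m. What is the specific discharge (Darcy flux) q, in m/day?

Hydraulic gradient i = (298.80 − 295.32) / 1300 = 3.48 / 1300 = 0.002677.
Specific discharge q = K · i = 2.450 × 0.002677 = 0.006558 m/day.

0.00656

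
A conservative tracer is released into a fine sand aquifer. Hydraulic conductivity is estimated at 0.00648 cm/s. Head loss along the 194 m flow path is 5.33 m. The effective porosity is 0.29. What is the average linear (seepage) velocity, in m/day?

0.530

Convert K: 0.00648 cm/s × 864 = 5.599 m/day.
Hydraulic gradient i = Δh / L = 5.33 / 194 = 0.02747.
Darcy flux q = K · i = 5.599 × 0.02747 = 0.1538 m/day.
Seepage velocity v = q / n_e = 0.1538 / 0.29 = 0.5304 m/day.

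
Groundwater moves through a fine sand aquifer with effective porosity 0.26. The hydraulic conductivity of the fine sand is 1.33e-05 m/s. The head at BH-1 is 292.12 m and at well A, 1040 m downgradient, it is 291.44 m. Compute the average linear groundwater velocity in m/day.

0.00289

Convert K: 1.33e-05 m/s × 86400 = 1.149 m/day.
Hydraulic gradient i = (292.12 − 291.44) / 1040 = 0.68 / 1040 = 0.0006538.
Darcy flux q = K · i = 1.149 × 0.0006538 = 0.0007513 m/day.
Seepage velocity v = q / n_e = 0.0007513 / 0.26 = 0.002890 m/day.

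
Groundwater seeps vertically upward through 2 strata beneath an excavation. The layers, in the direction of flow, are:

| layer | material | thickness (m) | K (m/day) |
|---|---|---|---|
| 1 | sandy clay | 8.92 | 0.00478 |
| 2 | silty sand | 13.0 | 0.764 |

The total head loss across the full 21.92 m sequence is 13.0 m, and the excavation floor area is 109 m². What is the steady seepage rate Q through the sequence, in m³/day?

0.752

Flow is perpendicular to layering, so the layers act in series and the equivalent K is the thickness-weighted harmonic mean.
Total thickness L = 8.92 + 13.0 = 21.92 m.
Σ(b_i/K_i) = 8.92/0.00478 + 13.0/0.764 = 1883 d.
K_eq = L / Σ(b_i/K_i) = 21.92 / 1883 = 0.01164 m/day.
Q = K_eq · A · (Δh/L) = 0.01164 × 109 × (13.0/21.92) = 0.7525 m³/day.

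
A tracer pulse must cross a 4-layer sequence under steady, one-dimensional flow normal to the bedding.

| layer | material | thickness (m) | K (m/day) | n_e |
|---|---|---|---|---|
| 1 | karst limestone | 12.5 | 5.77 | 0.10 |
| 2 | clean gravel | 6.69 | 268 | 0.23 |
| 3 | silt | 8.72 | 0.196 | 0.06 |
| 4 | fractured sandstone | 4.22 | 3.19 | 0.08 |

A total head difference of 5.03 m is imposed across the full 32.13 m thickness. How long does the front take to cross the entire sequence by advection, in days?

34.8

With flow normal to the layers, continuity requires the same specific discharge q through every layer.
Σ(b_i/K_i) = 12.5/5.77 + 6.69/268 + 8.72/0.196 + 4.22/3.19 = 48.00 d.
q = Δh / Σ(b_i/K_i) = 5.03 / 48.00 = 0.1048 m/day.
In each layer the seepage velocity is v_i = q/n_i, so the layer transit time is t_i = b_i·n_i / q:
  layer 1 (karst limestone): t_1 = 12.5 × 0.10 / 0.1048 = 11.93 d
  layer 2 (clean gravel): t_2 = 6.69 × 0.23 / 0.1048 = 14.68 d
  layer 3 (silt): t_3 = 8.72 × 0.06 / 0.1048 = 4.993 d
  layer 4 (fractured sandstone): t_4 = 4.22 × 0.08 / 0.1048 = 3.222 d
Total t = Σ t_i = 34.83 days.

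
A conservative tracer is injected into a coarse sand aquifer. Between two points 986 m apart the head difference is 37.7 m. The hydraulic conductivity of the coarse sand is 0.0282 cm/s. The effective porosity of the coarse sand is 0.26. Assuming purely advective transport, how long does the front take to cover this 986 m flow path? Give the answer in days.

275

Convert K: 0.0282 cm/s × 864 = 24.36 m/day.
Hydraulic gradient i = Δh / L = 37.7 / 986 = 0.03824.
Darcy flux q = K · i = 24.36 × 0.03824 = 0.9316 m/day.
Seepage velocity v = q / n_e = 0.9316 / 0.26 = 3.583 m/day.
Travel time t = L / v = 986 / 3.583 = 275.2 days.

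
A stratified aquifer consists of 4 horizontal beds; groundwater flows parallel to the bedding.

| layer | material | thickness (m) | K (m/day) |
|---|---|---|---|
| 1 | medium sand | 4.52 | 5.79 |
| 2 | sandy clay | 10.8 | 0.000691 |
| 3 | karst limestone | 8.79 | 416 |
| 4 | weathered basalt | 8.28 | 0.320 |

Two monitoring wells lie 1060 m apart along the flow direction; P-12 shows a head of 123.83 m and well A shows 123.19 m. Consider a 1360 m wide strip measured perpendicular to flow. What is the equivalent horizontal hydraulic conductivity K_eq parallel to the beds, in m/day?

Flow is parallel to layering, so each bed carries its own Darcy discharge and the transmissivities add.
Σ(K_i·b_i) = 5.79×4.52 + 0.000691×10.8 + 416×8.79 + 0.320×8.28 = 3685 m²/day.
Total thickness b = 32.39 m, so K_eq = Σ(K_i·b_i)/b = 113.8 m/day.

114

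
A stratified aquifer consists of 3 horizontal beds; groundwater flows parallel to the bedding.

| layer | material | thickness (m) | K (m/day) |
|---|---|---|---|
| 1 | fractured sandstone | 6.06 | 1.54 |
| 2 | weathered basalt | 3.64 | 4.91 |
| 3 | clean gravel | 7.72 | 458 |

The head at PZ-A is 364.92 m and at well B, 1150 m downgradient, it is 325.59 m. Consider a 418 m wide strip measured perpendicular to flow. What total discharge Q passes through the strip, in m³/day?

50900

Flow is parallel to layering, so each bed carries its own Darcy discharge and the transmissivities add.
Σ(K_i·b_i) = 1.54×6.06 + 4.91×3.64 + 458×7.72 = 3563 m²/day.
Hydraulic gradient i = (364.92 − 325.59) / 1150 = 39.33 / 1150 = 0.03420.
Q = Σ(K_i·b_i) · W · i = 3563 × 418 × 0.03420 = 50935 m³/day.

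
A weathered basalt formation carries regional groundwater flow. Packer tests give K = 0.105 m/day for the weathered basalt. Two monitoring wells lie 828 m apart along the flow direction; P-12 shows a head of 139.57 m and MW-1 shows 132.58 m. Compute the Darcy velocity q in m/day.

0.000886

Hydraulic gradient i = (139.57 − 132.58) / 828 = 6.99 / 828 = 0.008442.
Specific discharge q = K · i = 0.1050 × 0.008442 = 0.0008864 m/day.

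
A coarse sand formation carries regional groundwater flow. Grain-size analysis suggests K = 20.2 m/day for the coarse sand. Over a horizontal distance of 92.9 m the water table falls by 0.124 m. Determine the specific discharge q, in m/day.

Hydraulic gradient i = Δh / L = 0.124 / 92.9 = 0.001335.
Specific discharge q = K · i = 20.20 × 0.001335 = 0.02696 m/day.

0.0270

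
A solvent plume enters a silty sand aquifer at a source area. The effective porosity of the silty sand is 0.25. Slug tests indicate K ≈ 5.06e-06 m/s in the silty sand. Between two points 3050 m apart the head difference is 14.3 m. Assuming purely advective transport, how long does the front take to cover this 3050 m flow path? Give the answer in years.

Convert K: 5.06e-06 m/s × 86400 = 0.4372 m/day.
Hydraulic gradient i = Δh / L = 14.3 / 3050 = 0.004689.
Darcy flux q = K · i = 0.4372 × 0.004689 = 0.002050 m/day.
Seepage velocity v = q / n_e = 0.002050 / 0.25 = 0.008199 m/day.
Travel time t = L / v = 3050 / 0.008199 = 3.720e+05 days = 1018 years.

1020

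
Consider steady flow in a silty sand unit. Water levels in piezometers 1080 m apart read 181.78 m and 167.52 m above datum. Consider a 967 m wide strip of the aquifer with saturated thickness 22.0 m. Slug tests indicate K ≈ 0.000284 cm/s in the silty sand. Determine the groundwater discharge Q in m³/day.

Convert K: 0.000284 cm/s × 864 = 0.2454 m/day.
Cross-sectional area A = 967 × 22.0 = 21274 m².
Hydraulic gradient i = (181.78 − 167.52) / 1080 = 14.26 / 1080 = 0.01320.
Darcy's law: Q = K · A · i = 0.2454 × 21274 × 0.01320 = 68.93 m³/day.

68.9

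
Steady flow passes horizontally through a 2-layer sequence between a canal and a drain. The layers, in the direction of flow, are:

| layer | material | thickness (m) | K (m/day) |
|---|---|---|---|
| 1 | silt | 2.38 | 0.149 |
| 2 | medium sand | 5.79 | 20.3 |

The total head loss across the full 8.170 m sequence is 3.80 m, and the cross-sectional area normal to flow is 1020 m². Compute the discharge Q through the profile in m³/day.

238

Flow is perpendicular to layering, so the layers act in series and the equivalent K is the thickness-weighted harmonic mean.
Total thickness L = 2.38 + 5.79 = 8.170 m.
Σ(b_i/K_i) = 2.38/0.149 + 5.79/20.3 = 16.26 d.
K_eq = L / Σ(b_i/K_i) = 8.170 / 16.26 = 0.5025 m/day.
Q = K_eq · A · (Δh/L) = 0.5025 × 1020 × (3.80/8.170) = 238.4 m³/day.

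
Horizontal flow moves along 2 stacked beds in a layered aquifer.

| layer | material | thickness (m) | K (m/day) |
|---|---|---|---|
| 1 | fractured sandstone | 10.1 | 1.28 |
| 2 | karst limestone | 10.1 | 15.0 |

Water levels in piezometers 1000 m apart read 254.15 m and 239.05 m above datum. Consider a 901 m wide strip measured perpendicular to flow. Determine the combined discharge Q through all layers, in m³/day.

2240

Flow is parallel to layering, so each bed carries its own Darcy discharge and the transmissivities add.
Σ(K_i·b_i) = 1.28×10.1 + 15.0×10.1 = 164.4 m²/day.
Hydraulic gradient i = (254.15 − 239.05) / 1000 = 15.1 / 1000 = 0.01510.
Q = Σ(K_i·b_i) · W · i = 164.4 × 901 × 0.01510 = 2237 m³/day.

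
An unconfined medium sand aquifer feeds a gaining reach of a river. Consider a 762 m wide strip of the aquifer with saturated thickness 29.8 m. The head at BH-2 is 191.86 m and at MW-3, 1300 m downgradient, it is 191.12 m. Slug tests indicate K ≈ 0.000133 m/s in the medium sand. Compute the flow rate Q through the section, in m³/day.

Convert K: 0.000133 m/s × 86400 = 11.49 m/day.
Cross-sectional area A = 762 × 29.8 = 22708 m².
Hydraulic gradient i = (191.86 − 191.12) / 1300 = 0.74 / 1300 = 0.0005692.
Darcy's law: Q = K · A · i = 11.49 × 22708 × 0.0005692 = 148.5 m³/day.

149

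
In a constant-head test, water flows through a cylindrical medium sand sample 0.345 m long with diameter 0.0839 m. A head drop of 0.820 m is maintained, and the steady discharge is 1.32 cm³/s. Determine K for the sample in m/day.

Cross-sectional area A = π·(d/2)² = π × (0.0839/2)² = 0.005529 m².
Convert discharge: 1.32 cm³/s = 1.320e-06 m³/s.
Darcy's law rearranged: K = Q·L / (A·Δh) = 1.320e-06 × 0.345 / (0.005529 × 0.820) = 0.0001005 m/s = 8.679 m/day.

8.68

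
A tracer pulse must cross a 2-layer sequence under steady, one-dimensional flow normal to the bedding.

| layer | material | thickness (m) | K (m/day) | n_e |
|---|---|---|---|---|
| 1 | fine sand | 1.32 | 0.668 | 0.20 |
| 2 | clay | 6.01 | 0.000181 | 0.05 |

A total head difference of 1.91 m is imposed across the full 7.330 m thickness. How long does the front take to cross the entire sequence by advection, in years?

26.9

With flow normal to the layers, continuity requires the same specific discharge q through every layer.
Σ(b_i/K_i) = 1.32/0.668 + 6.01/0.000181 = 33206 d.
q = Δh / Σ(b_i/K_i) = 1.91 / 33206 = 5.752e-05 m/day.
In each layer the seepage velocity is v_i = q/n_i, so the layer transit time is t_i = b_i·n_i / q:
  layer 1 (fine sand): t_1 = 1.32 × 0.20 / 5.752e-05 = 4590 d
  layer 2 (clay): t_2 = 6.01 × 0.05 / 5.752e-05 = 5224 d
Total t = Σ t_i = 9814 days = 26.87 years.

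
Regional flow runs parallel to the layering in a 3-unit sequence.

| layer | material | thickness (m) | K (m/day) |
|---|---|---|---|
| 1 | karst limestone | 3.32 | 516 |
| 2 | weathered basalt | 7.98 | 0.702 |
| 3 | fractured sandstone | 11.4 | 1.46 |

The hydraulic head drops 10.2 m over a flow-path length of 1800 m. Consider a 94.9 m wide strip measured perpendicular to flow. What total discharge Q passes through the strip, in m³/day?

Flow is parallel to layering, so each bed carries its own Darcy discharge and the transmissivities add.
Σ(K_i·b_i) = 516×3.32 + 0.702×7.98 + 1.46×11.4 = 1735 m²/day.
Hydraulic gradient i = Δh / L = 10.2 / 1800 = 0.005667.
Q = Σ(K_i·b_i) · W · i = 1735 × 94.9 × 0.005667 = 933.2 m³/day.

933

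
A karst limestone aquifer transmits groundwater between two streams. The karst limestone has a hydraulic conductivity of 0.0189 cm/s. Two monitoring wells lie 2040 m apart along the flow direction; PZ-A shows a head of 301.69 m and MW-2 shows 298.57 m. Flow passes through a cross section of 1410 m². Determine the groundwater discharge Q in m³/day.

35.2

Convert K: 0.0189 cm/s × 864 = 16.33 m/day.
Hydraulic gradient i = (301.69 − 298.57) / 2040 = 3.12 / 2040 = 0.001529.
Darcy's law: Q = K · A · i = 16.33 × 1410 × 0.001529 = 35.21 m³/day.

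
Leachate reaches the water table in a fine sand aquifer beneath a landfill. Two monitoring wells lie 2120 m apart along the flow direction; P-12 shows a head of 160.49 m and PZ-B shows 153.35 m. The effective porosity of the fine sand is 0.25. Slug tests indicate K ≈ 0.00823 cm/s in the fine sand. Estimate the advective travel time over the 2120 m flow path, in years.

Convert K: 0.00823 cm/s × 864 = 7.111 m/day.
Hydraulic gradient i = (160.49 − 153.35) / 2120 = 7.14 / 2120 = 0.003368.
Darcy flux q = K · i = 7.111 × 0.003368 = 0.02395 m/day.
Seepage velocity v = q / n_e = 0.02395 / 0.25 = 0.09579 m/day.
Travel time t = L / v = 2120 / 0.09579 = 22131 days = 60.59 years.

60.6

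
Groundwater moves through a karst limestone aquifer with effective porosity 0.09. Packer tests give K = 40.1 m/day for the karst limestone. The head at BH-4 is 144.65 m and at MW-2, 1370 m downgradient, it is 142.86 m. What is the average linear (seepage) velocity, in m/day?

0.582

Hydraulic gradient i = (144.65 − 142.86) / 1370 = 1.79 / 1370 = 0.001307.
Darcy flux q = K · i = 40.10 × 0.001307 = 0.05239 m/day.
Seepage velocity v = q / n_e = 0.05239 / 0.09 = 0.5821 m/day.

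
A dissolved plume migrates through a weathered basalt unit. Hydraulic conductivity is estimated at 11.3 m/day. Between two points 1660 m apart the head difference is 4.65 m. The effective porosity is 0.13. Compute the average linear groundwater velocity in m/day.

Hydraulic gradient i = Δh / L = 4.65 / 1660 = 0.002801.
Darcy flux q = K · i = 11.30 × 0.002801 = 0.03165 m/day.
Seepage velocity v = q / n_e = 0.03165 / 0.13 = 0.2435 m/day.

0.243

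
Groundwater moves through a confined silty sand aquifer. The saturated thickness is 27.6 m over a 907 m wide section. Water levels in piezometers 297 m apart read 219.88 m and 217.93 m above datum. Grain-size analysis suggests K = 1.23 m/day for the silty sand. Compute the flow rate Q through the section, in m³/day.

Cross-sectional area A = 907 × 27.6 = 25033 m².
Hydraulic gradient i = (219.88 − 217.93) / 297 = 1.95 / 297 = 0.006566.
Darcy's law: Q = K · A · i = 1.230 × 25033 × 0.006566 = 202.2 m³/day.

202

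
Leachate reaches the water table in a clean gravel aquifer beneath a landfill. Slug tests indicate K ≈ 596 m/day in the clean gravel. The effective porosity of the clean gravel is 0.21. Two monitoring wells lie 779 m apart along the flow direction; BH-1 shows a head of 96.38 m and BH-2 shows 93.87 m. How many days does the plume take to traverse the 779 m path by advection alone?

85.2

Hydraulic gradient i = (96.38 − 93.87) / 779 = 2.51 / 779 = 0.003222.
Darcy flux q = K · i = 596.0 × 0.003222 = 1.920 m/day.
Seepage velocity v = q / n_e = 1.920 / 0.21 = 9.145 m/day.
Travel time t = L / v = 779 / 9.145 = 85.19 days.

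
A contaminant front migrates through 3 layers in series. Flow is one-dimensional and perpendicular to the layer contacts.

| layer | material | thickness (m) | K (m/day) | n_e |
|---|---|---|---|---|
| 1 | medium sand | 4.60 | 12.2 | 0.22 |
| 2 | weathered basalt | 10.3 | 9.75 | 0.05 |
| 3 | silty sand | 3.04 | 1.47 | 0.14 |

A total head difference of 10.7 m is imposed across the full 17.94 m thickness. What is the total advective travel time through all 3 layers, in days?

0.639

With flow normal to the layers, continuity requires the same specific discharge q through every layer.
Σ(b_i/K_i) = 4.60/12.2 + 10.3/9.75 + 3.04/1.47 = 3.501 d.
q = Δh / Σ(b_i/K_i) = 10.7 / 3.501 = 3.056 m/day.
In each layer the seepage velocity is v_i = q/n_i, so the layer transit time is t_i = b_i·n_i / q:
  layer 1 (medium sand): t_1 = 4.60 × 0.22 / 3.056 = 0.3312 d
  layer 2 (weathered basalt): t_2 = 10.3 × 0.05 / 3.056 = 0.1685 d
  layer 3 (silty sand): t_3 = 3.04 × 0.14 / 3.056 = 0.1393 d
Total t = Σ t_i = 0.6390 days.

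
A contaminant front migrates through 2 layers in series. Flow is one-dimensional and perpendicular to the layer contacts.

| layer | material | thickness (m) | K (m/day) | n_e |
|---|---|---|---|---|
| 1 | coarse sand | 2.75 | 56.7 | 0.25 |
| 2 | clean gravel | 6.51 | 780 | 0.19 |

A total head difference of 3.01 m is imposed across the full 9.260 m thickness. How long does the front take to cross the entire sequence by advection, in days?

With flow normal to the layers, continuity requires the same specific discharge q through every layer.
Σ(b_i/K_i) = 2.75/56.7 + 6.51/780 = 0.05685 d.
q = Δh / Σ(b_i/K_i) = 3.01 / 0.05685 = 52.95 m/day.
In each layer the seepage velocity is v_i = q/n_i, so the layer transit time is t_i = b_i·n_i / q:
  layer 1 (coarse sand): t_1 = 2.75 × 0.25 / 52.95 = 0.01298 d
  layer 2 (clean gravel): t_2 = 6.51 × 0.19 / 52.95 = 0.02336 d
Total t = Σ t_i = 0.03634 days.

0.0363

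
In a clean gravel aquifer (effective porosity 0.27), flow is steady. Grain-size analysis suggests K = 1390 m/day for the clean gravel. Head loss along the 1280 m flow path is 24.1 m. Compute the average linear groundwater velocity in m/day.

96.9

Hydraulic gradient i = Δh / L = 24.1 / 1280 = 0.01883.
Darcy flux q = K · i = 1390 × 0.01883 = 26.17 m/day.
Seepage velocity v = q / n_e = 26.17 / 0.27 = 96.93 m/day.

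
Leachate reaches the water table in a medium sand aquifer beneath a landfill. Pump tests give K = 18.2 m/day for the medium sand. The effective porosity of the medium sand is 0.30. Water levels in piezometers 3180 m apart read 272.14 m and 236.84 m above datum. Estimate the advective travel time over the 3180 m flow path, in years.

12.9

Hydraulic gradient i = (272.14 − 236.84) / 3180 = 35.3 / 3180 = 0.01110.
Darcy flux q = K · i = 18.20 × 0.01110 = 0.2020 m/day.
Seepage velocity v = q / n_e = 0.2020 / 0.30 = 0.6734 m/day.
Travel time t = L / v = 3180 / 0.6734 = 4722 days = 12.93 years.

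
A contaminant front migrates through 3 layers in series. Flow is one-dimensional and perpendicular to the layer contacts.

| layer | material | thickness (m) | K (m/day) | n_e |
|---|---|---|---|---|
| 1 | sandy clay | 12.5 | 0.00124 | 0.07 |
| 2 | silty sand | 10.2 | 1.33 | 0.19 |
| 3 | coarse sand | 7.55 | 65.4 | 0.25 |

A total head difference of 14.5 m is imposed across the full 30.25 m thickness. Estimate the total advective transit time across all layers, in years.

8.95

With flow normal to the layers, continuity requires the same specific discharge q through every layer.
Σ(b_i/K_i) = 12.5/0.00124 + 10.2/1.33 + 7.55/65.4 = 10088 d.
q = Δh / Σ(b_i/K_i) = 14.5 / 10088 = 0.001437 m/day.
In each layer the seepage velocity is v_i = q/n_i, so the layer transit time is t_i = b_i·n_i / q:
  layer 1 (sandy clay): t_1 = 12.5 × 0.07 / 0.001437 = 608.8 d
  layer 2 (silty sand): t_2 = 10.2 × 0.19 / 0.001437 = 1348 d
  layer 3 (coarse sand): t_3 = 7.55 × 0.25 / 0.001437 = 1313 d
Total t = Σ t_i = 3270 days = 8.954 years.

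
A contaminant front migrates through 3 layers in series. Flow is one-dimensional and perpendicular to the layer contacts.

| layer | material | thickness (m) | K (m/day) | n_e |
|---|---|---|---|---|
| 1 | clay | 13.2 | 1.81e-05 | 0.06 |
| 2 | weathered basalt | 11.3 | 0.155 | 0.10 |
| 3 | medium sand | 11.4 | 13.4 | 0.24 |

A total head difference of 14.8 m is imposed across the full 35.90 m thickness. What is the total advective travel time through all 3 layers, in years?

628

With flow normal to the layers, continuity requires the same specific discharge q through every layer.
Σ(b_i/K_i) = 13.2/1.81e-05 + 11.3/0.155 + 11.4/13.4 = 7.294e+05 d.
q = Δh / Σ(b_i/K_i) = 14.8 / 7.294e+05 = 2.029e-05 m/day.
In each layer the seepage velocity is v_i = q/n_i, so the layer transit time is t_i = b_i·n_i / q:
  layer 1 (clay): t_1 = 13.2 × 0.06 / 2.029e-05 = 39030 d
  layer 2 (weathered basalt): t_2 = 11.3 × 0.10 / 2.029e-05 = 55687 d
  layer 3 (medium sand): t_3 = 11.4 × 0.24 / 2.029e-05 = 1.348e+05 d
Total t = Σ t_i = 2.295e+05 days = 628.5 years.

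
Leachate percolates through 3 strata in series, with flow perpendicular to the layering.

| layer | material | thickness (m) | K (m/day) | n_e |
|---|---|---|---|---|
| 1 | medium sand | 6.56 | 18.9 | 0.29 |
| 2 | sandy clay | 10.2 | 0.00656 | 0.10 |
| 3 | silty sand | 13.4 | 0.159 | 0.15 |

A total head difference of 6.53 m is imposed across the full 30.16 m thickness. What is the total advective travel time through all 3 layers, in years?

With flow normal to the layers, continuity requires the same specific discharge q through every layer.
Σ(b_i/K_i) = 6.56/18.9 + 10.2/0.00656 + 13.4/0.159 = 1640 d.
q = Δh / Σ(b_i/K_i) = 6.53 / 1640 = 0.003983 m/day.
In each layer the seepage velocity is v_i = q/n_i, so the layer transit time is t_i = b_i·n_i / q:
  layer 1 (medium sand): t_1 = 6.56 × 0.29 / 0.003983 = 477.6 d
  layer 2 (sandy clay): t_2 = 10.2 × 0.10 / 0.003983 = 256.1 d
  layer 3 (silty sand): t_3 = 13.4 × 0.15 / 0.003983 = 504.7 d
Total t = Σ t_i = 1238 days = 3.391 years.

3.39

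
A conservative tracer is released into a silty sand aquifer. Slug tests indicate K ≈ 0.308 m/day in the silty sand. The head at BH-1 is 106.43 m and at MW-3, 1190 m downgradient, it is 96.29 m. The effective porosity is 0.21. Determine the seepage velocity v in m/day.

Hydraulic gradient i = (106.43 − 96.29) / 1190 = 10.14 / 1190 = 0.008521.
Darcy flux q = K · i = 0.3080 × 0.008521 = 0.002624 m/day.
Seepage velocity v = q / n_e = 0.002624 / 0.21 = 0.01250 m/day.

0.0125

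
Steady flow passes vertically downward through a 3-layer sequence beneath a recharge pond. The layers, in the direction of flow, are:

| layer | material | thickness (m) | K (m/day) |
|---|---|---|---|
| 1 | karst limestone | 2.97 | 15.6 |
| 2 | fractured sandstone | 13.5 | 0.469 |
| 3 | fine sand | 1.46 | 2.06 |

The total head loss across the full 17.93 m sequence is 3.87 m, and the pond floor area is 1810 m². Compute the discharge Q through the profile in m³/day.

236

Flow is perpendicular to layering, so the layers act in series and the equivalent K is the thickness-weighted harmonic mean.
Total thickness L = 2.97 + 13.5 + 1.46 = 17.93 m.
Σ(b_i/K_i) = 2.97/15.6 + 13.5/0.469 + 1.46/2.06 = 29.68 d.
K_eq = L / Σ(b_i/K_i) = 17.93 / 29.68 = 0.6040 m/day.
Q = K_eq · A · (Δh/L) = 0.6040 × 1810 × (3.87/17.93) = 236.0 m³/day.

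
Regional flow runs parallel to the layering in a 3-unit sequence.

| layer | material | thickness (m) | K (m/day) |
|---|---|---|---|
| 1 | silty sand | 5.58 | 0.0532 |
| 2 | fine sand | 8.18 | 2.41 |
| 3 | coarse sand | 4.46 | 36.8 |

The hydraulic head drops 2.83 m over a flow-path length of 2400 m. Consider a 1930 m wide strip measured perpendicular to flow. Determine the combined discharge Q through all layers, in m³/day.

Flow is parallel to layering, so each bed carries its own Darcy discharge and the transmissivities add.
Σ(K_i·b_i) = 0.0532×5.58 + 2.41×8.18 + 36.8×4.46 = 184.1 m²/day.
Hydraulic gradient i = Δh / L = 2.83 / 2400 = 0.001179.
Q = Σ(K_i·b_i) · W · i = 184.1 × 1930 × 0.001179 = 419.1 m³/day.

419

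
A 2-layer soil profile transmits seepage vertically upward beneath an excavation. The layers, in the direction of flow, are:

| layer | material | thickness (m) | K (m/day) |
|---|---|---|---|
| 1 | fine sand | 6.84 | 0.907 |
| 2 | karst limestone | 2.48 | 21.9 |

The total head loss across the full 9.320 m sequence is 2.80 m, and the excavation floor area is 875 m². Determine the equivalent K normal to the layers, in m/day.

Flow is perpendicular to layering, so the layers act in series and the equivalent K is the thickness-weighted harmonic mean.
Total thickness L = 6.84 + 2.48 = 9.320 m.
Σ(b_i/K_i) = 6.84/0.907 + 2.48/21.9 = 7.655 d.
K_eq = L / Σ(b_i/K_i) = 9.320 / 7.655 = 1.218 m/day.

1.22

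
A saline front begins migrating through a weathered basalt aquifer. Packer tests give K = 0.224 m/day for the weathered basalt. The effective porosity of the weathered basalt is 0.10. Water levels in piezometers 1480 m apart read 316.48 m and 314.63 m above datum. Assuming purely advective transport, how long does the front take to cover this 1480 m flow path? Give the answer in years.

Hydraulic gradient i = (316.48 − 314.63) / 1480 = 1.85 / 1480 = 0.001250.
Darcy flux q = K · i = 0.2240 × 0.001250 = 0.0002800 m/day.
Seepage velocity v = q / n_e = 0.0002800 / 0.10 = 0.002800 m/day.
Travel time t = L / v = 1480 / 0.002800 = 5.286e+05 days = 1447 years.

1450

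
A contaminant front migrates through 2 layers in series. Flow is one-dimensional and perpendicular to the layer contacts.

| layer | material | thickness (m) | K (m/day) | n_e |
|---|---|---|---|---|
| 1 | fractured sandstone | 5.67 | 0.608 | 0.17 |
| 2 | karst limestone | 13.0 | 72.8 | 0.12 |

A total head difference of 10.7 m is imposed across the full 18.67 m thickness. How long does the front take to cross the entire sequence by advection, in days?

With flow normal to the layers, continuity requires the same specific discharge q through every layer.
Σ(b_i/K_i) = 5.67/0.608 + 13.0/72.8 = 9.504 d.
q = Δh / Σ(b_i/K_i) = 10.7 / 9.504 = 1.126 m/day.
In each layer the seepage velocity is v_i = q/n_i, so the layer transit time is t_i = b_i·n_i / q:
  layer 1 (fractured sandstone): t_1 = 5.67 × 0.17 / 1.126 = 0.8562 d
  layer 2 (karst limestone): t_2 = 13.0 × 0.12 / 1.126 = 1.386 d
Total t = Σ t_i = 2.242 days.

2.24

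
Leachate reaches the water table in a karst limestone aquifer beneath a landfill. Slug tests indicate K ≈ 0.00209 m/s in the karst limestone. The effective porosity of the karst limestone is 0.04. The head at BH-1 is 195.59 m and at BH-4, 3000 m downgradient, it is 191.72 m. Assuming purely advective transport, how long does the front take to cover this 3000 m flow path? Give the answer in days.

515

Convert K: 0.00209 m/s × 86400 = 180.6 m/day.
Hydraulic gradient i = (195.59 − 191.72) / 3000 = 3.87 / 3000 = 0.001290.
Darcy flux q = K · i = 180.6 × 0.001290 = 0.2329 m/day.
Seepage velocity v = q / n_e = 0.2329 / 0.04 = 5.824 m/day.
Travel time t = L / v = 3000 / 5.824 = 515.1 days.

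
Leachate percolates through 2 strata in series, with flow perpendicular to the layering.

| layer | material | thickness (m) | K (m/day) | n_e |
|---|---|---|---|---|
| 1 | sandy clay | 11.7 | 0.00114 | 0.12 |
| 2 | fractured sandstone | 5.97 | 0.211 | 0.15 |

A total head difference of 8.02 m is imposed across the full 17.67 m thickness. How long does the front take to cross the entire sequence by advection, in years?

With flow normal to the layers, continuity requires the same specific discharge q through every layer.
Σ(b_i/K_i) = 11.7/0.00114 + 5.97/0.211 = 10291 d.
q = Δh / Σ(b_i/K_i) = 8.02 / 10291 = 0.0007793 m/day.
In each layer the seepage velocity is v_i = q/n_i, so the layer transit time is t_i = b_i·n_i / q:
  layer 1 (sandy clay): t_1 = 11.7 × 0.12 / 0.0007793 = 1802 d
  layer 2 (fractured sandstone): t_2 = 5.97 × 0.15 / 0.0007793 = 1149 d
Total t = Σ t_i = 2951 days = 8.079 years.

8.08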